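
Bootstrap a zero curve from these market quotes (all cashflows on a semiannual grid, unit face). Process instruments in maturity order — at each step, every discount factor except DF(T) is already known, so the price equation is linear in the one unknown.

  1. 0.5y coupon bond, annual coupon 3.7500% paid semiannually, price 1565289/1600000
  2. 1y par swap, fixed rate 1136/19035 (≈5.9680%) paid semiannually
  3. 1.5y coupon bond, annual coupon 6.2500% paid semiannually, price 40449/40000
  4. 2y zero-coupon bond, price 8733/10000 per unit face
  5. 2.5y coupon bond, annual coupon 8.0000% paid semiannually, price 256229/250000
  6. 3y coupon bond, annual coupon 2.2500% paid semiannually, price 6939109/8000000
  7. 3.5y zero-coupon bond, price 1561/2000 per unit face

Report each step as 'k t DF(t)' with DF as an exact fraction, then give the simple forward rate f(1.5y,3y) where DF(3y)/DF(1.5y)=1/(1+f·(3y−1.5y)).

step 1 [0.5y] bond c/2=3/160: DF=(1565289/1600000 − 3/160·(0))/(1+3/160) = 9603/10000 ≈ 0.960300
step 2 [1y] swap r/2=568/19035: DF=(1 − 568/19035·(0.960300))/(1+568/19035) = 1179/1250 ≈ 0.943200
step 3 [1.5y] bond c/2=1/32: DF=(40449/40000 − 1/32·(0.960300+0.943200))/(1+1/32) = 9229/10000 ≈ 0.922900
step 4 [2y] zero: DF = P = 8733/10000 ≈ 0.873300
step 5 [2.5y] bond c/2=1/25: DF=(256229/250000 − 1/25·(0.960300+0.943200+0.922900+0.873300))/(1+1/25) = 527/625 ≈ 0.843200
step 6 [3y] bond c/2=9/800: DF=(6939109/8000000 − 9/800·(0.960300+0.943200+0.922900+0.873300+0.843200))/(1+9/800) = 1009/1250 ≈ 0.807200
step 7 [3.5y] zero: DF = P = 1561/2000 ≈ 0.780500

1 1/2 9603/10000
2 1 1179/1250
3 3/2 9229/10000
4 2 8733/10000
5 5/2 527/625
6 3 1009/1250
7 7/2 1561/2000
f(1.5y,3y) = ((9229/10000)/(1009/1250) − 1)/(3/2) = 1157/12108 ≈ 9.5557%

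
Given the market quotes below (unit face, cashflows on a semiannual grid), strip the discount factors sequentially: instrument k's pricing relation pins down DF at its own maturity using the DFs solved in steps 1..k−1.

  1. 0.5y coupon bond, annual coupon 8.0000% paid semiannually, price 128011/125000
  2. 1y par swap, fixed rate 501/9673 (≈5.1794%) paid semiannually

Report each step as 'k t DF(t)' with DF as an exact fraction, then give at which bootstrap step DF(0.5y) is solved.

step 1 [0.5y] bond c/2=1/25: DF=(128011/125000 − 1/25·(0))/(1+1/25) = 9847/10000 ≈ 0.984700
step 2 [1y] swap r/2=501/19346: DF=(1 − 501/19346·(0.984700))/(1+501/19346) = 9499/10000 ≈ 0.949900

1 1/2 9847/10000
2 1 9499/10000
DF(0.5y) is solved at step 1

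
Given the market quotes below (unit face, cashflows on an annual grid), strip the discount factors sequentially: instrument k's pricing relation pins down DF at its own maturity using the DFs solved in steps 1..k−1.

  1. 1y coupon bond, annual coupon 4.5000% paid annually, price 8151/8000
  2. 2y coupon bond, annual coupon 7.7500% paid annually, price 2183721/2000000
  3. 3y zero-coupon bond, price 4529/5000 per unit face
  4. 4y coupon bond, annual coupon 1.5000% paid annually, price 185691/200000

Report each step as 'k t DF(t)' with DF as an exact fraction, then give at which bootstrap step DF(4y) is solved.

step 1 [1y] bond c/1=9/200: DF=(8151/8000 − 9/200·(0))/(1+9/200) = 39/40 ≈ 0.975000
step 2 [2y] bond c/1=31/400: DF=(2183721/2000000 − 31/400·(0.975000))/(1+31/400) = 1179/1250 ≈ 0.943200
step 3 [3y] zero: DF = P = 4529/5000 ≈ 0.905800
step 4 [4y] bond c/1=3/200: DF=(185691/200000 − 3/200·(0.975000+0.943200+0.905800))/(1+3/200) = 873/1000 ≈ 0.873000

1 1 39/40
2 2 1179/1250
3 3 4529/5000
4 4 873/1000
DF(4y) is solved at step 4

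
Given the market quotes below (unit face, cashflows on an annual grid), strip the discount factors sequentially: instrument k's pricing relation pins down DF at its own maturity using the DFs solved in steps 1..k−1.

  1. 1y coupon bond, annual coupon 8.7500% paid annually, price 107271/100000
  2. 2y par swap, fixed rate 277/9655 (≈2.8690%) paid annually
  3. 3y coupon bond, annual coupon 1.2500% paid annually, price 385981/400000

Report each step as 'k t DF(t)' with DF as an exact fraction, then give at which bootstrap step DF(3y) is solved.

step 1 [1y] bond c/1=7/80: DF=(107271/100000 − 7/80·(0))/(1+7/80) = 1233/1250 ≈ 0.986400
step 2 [2y] swap r/1=277/9655: DF=(1 − 277/9655·(0.986400))/(1+277/9655) = 4723/5000 ≈ 0.944600
step 3 [3y] bond c/1=1/80: DF=(385981/400000 − 1/80·(0.986400+0.944600))/(1+1/80) = 2323/2500 ≈ 0.929200

1 1 1233/1250
2 2 4723/5000
3 3 2323/2500
DF(3y) is solved at step 3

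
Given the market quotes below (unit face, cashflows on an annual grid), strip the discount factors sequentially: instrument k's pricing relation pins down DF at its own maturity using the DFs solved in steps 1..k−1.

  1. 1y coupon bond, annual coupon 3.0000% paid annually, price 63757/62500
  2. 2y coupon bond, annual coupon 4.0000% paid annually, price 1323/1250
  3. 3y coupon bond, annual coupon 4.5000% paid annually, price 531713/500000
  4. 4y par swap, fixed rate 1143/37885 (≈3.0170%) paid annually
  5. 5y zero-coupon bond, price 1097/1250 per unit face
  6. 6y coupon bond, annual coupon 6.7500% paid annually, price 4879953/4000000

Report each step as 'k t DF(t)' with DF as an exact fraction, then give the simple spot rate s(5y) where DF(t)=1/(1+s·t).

step 1 [1y] bond c/1=3/100: DF=(63757/62500 − 3/100·(0))/(1+3/100) = 619/625 ≈ 0.990400
step 2 [2y] bond c/1=1/25: DF=(1323/1250 − 1/25·(0.990400))/(1+1/25) = 2449/2500 ≈ 0.979600
step 3 [3y] bond c/1=9/200: DF=(531713/500000 − 9/200·(0.990400+0.979600))/(1+9/200) = 583/625 ≈ 0.932800
step 4 [4y] swap r/1=1143/37885: DF=(1 − 1143/37885·(0.990400+0.979600+0.932800))/(1+1143/37885) = 8857/10000 ≈ 0.885700
step 5 [5y] zero: DF = P = 1097/1250 ≈ 0.877600
step 6 [6y] bond c/1=27/400: DF=(4879953/4000000 − 27/400·(0.990400+0.979600+0.932800+0.885700+0.877600))/(1+27/400) = 4239/5000 ≈ 0.847800

1 1 619/625
2 2 2449/2500
3 3 583/625
4 4 8857/10000
5 5 1097/1250
6 6 4239/5000
s(5y) = (1/(1097/1250) − 1)/(5) = 153/5485 ≈ 2.7894%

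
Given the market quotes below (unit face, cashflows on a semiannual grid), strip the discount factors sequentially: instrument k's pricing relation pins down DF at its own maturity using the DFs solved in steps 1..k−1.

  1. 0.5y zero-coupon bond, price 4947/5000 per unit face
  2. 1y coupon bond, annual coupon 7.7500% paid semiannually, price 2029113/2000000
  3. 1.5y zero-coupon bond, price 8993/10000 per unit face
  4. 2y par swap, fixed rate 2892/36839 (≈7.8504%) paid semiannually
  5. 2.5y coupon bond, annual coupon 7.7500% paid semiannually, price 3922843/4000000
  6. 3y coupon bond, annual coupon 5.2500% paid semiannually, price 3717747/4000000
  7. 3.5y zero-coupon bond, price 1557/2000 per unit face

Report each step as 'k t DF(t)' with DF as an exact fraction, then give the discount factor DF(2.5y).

1 1/2 4947/5000
2 1 4699/5000
3 3/2 8993/10000
4 2 4277/5000
5 5/2 8067/10000
6 3 1977/2500
7 7/2 1557/2000
DF(2.5y) = 8067/10000 ≈ 0.806700

step 1 [0.5y] zero: DF = P = 4947/5000 ≈ 0.989400
step 2 [1y] bond c/2=31/800: DF=(2029113/2000000 − 31/800·(0.989400))/(1+31/800) = 4699/5000 ≈ 0.939800
step 3 [1.5y] zero: DF = P = 8993/10000 ≈ 0.899300
step 4 [2y] swap r/2=1446/36839: DF=(1 − 1446/36839·(0.989400+0.939800+0.899300))/(1+1446/36839) = 4277/5000 ≈ 0.855400
step 5 [2.5y] bond c/2=31/800: DF=(3922843/4000000 − 31/800·(0.989400+0.939800+0.899300+0.855400))/(1+31/800) = 8067/10000 ≈ 0.806700
step 6 [3y] bond c/2=21/800: DF=(3717747/4000000 − 21/800·(0.989400+0.939800+0.899300+0.855400+0.806700))/(1+21/800) = 1977/2500 ≈ 0.790800
step 7 [3.5y] zero: DF = P = 1557/2000 ≈ 0.778500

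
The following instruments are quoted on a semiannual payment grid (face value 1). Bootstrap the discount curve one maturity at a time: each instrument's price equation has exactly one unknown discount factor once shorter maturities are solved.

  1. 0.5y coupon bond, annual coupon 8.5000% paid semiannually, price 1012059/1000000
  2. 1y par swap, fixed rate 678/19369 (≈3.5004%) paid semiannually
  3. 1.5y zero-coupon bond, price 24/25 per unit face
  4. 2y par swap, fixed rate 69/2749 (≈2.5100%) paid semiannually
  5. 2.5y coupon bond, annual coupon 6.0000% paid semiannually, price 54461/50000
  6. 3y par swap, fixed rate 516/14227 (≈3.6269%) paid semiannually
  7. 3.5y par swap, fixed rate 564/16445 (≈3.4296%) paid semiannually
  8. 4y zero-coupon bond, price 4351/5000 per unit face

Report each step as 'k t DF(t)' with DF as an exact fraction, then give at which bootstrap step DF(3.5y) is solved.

1 1/2 2427/2500
2 1 9661/10000
3 3/2 24/25
4 2 9517/10000
5 5/2 4727/5000
6 3 1121/1250
7 7/2 1109/1250
8 4 4351/5000
DF(3.5y) is solved at step 7

step 1 [0.5y] bond c/2=17/400: DF=(1012059/1000000 − 17/400·(0))/(1+17/400) = 2427/2500 ≈ 0.970800
step 2 [1y] swap r/2=339/19369: DF=(1 − 339/19369·(0.970800))/(1+339/19369) = 9661/10000 ≈ 0.966100
step 3 [1.5y] zero: DF = P = 24/25 ≈ 0.960000
step 4 [2y] swap r/2=69/5498: DF=(1 − 69/5498·(0.970800+0.966100+0.960000))/(1+69/5498) = 9517/10000 ≈ 0.951700
step 5 [2.5y] bond c/2=3/100: DF=(54461/50000 − 3/100·(0.970800+0.966100+0.960000+0.951700))/(1+3/100) = 4727/5000 ≈ 0.945400
step 6 [3y] swap r/2=258/14227: DF=(1 − 258/14227·(0.970800+0.966100+0.960000+0.951700+0.945400))/(1+258/14227) = 1121/1250 ≈ 0.896800
step 7 [3.5y] swap r/2=282/16445: DF=(1 − 282/16445·(0.970800+0.966100+0.960000+0.951700+0.945400+0.896800))/(1+282/16445) = 1109/1250 ≈ 0.887200
step 8 [4y] zero: DF = P = 4351/5000 ≈ 0.870200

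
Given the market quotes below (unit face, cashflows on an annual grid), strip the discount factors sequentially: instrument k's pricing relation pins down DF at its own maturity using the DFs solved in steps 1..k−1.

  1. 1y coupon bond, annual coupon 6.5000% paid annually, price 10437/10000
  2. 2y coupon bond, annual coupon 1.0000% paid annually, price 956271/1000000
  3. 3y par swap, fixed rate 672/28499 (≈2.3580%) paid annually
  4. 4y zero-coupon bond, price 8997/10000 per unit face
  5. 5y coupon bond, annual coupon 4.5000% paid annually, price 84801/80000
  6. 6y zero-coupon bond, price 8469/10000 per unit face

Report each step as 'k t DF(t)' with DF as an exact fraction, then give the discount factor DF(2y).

1 1 49/50
2 2 9371/10000
3 3 583/625
4 4 8997/10000
5 5 8529/10000
6 6 8469/10000
DF(2y) = 9371/10000 ≈ 0.937100

step 1 [1y] bond c/1=13/200: DF=(10437/10000 − 13/200·(0))/(1+13/200) = 49/50 ≈ 0.980000
step 2 [2y] bond c/1=1/100: DF=(956271/1000000 − 1/100·(0.980000))/(1+1/100) = 9371/10000 ≈ 0.937100
step 3 [3y] swap r/1=672/28499: DF=(1 − 672/28499·(0.980000+0.937100))/(1+672/28499) = 583/625 ≈ 0.932800
step 4 [4y] zero: DF = P = 8997/10000 ≈ 0.899700
step 5 [5y] bond c/1=9/200: DF=(84801/80000 − 9/200·(0.980000+0.937100+0.932800+0.899700))/(1+9/200) = 8529/10000 ≈ 0.852900
step 6 [6y] zero: DF = P = 8469/10000 ≈ 0.846900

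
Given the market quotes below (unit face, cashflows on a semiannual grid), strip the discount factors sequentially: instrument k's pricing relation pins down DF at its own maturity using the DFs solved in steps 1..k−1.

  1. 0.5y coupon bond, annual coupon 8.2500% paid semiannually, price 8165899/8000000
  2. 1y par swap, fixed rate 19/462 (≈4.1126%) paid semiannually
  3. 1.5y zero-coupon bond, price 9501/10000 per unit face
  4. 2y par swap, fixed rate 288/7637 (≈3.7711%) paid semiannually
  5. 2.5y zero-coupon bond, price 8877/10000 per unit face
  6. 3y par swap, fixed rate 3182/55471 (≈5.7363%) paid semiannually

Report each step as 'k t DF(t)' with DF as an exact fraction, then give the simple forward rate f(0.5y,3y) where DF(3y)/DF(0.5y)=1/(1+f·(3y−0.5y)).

1 1/2 9803/10000
2 1 9601/10000
3 3/2 9501/10000
4 2 116/125
5 5/2 8877/10000
6 3 8409/10000
f(0.5y,3y) = ((9803/10000)/(8409/10000) − 1)/(5/2) = 2788/42045 ≈ 6.6310%

step 1 [0.5y] bond c/2=33/800: DF=(8165899/8000000 − 33/800·(0))/(1+33/800) = 9803/10000 ≈ 0.980300
step 2 [1y] swap r/2=19/924: DF=(1 − 19/924·(0.980300))/(1+19/924) = 9601/10000 ≈ 0.960100
step 3 [1.5y] zero: DF = P = 9501/10000 ≈ 0.950100
step 4 [2y] swap r/2=144/7637: DF=(1 − 144/7637·(0.980300+0.960100+0.950100))/(1+144/7637) = 116/125 ≈ 0.928000
step 5 [2.5y] zero: DF = P = 8877/10000 ≈ 0.887700
step 6 [3y] swap r/2=1591/55471: DF=(1 − 1591/55471·(0.980300+0.960100+0.950100+0.928000+0.887700))/(1+1591/55471) = 8409/10000 ≈ 0.840900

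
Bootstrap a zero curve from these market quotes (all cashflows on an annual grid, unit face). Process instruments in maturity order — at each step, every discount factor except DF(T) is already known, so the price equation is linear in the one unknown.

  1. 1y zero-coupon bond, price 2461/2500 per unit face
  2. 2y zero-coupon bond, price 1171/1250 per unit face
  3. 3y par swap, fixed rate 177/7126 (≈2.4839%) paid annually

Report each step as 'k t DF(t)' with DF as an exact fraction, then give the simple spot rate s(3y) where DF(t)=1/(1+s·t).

step 1 [1y] zero: DF = P = 2461/2500 ≈ 0.984400
step 2 [2y] zero: DF = P = 1171/1250 ≈ 0.936800
step 3 [3y] swap r/1=177/7126: DF=(1 − 177/7126·(0.984400+0.936800))/(1+177/7126) = 2323/2500 ≈ 0.929200

1 1 2461/2500
2 2 1171/1250
3 3 2323/2500
s(3y) = (1/(2323/2500) − 1)/(3) = 59/2323 ≈ 2.5398%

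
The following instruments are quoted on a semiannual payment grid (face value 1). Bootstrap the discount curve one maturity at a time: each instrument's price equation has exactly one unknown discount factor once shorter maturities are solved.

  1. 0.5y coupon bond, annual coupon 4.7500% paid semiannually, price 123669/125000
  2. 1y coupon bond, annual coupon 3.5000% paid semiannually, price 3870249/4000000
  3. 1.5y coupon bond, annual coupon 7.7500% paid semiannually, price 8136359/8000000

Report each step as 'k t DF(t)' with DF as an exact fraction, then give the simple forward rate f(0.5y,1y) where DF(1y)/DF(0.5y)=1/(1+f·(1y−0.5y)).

1 1/2 604/625
2 1 9343/10000
3 3/2 4541/5000
f(0.5y,1y) = ((604/625)/(9343/10000) − 1)/(1/2) = 642/9343 ≈ 6.8715%

step 1 [0.5y] bond c/2=19/800: DF=(123669/125000 − 19/800·(0))/(1+19/800) = 604/625 ≈ 0.966400
step 2 [1y] bond c/2=7/400: DF=(3870249/4000000 − 7/400·(0.966400))/(1+7/400) = 9343/10000 ≈ 0.934300
step 3 [1.5y] bond c/2=31/800: DF=(8136359/8000000 − 31/800·(0.966400+0.934300))/(1+31/800) = 4541/5000 ≈ 0.908200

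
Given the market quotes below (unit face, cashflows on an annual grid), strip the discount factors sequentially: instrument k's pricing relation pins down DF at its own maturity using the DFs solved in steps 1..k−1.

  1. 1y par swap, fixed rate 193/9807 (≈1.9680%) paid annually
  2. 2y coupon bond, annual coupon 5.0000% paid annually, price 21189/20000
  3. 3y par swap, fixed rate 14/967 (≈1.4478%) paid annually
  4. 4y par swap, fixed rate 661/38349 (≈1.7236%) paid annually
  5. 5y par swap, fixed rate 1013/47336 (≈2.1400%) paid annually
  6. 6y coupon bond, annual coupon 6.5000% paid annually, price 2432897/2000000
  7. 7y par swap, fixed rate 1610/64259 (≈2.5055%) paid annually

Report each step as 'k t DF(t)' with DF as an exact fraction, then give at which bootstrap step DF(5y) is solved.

1 1 9807/10000
2 2 9623/10000
3 3 479/500
4 4 9339/10000
5 5 8987/10000
6 6 8533/10000
7 7 839/1000
DF(5y) is solved at step 5

step 1 [1y] swap r/1=193/9807: DF=(1 − 193/9807·(0))/(1+193/9807) = 9807/10000 ≈ 0.980700
step 2 [2y] bond c/1=1/20: DF=(21189/20000 − 1/20·(0.980700))/(1+1/20) = 9623/10000 ≈ 0.962300
step 3 [3y] swap r/1=14/967: DF=(1 − 14/967·(0.980700+0.962300))/(1+14/967) = 479/500 ≈ 0.958000
step 4 [4y] swap r/1=661/38349: DF=(1 − 661/38349·(0.980700+0.962300+0.958000))/(1+661/38349) = 9339/10000 ≈ 0.933900
step 5 [5y] swap r/1=1013/47336: DF=(1 − 1013/47336·(0.980700+0.962300+0.958000+0.933900))/(1+1013/47336) = 8987/10000 ≈ 0.898700
step 6 [6y] bond c/1=13/200: DF=(2432897/2000000 − 13/200·(0.980700+0.962300+0.958000+0.933900+0.898700))/(1+13/200) = 8533/10000 ≈ 0.853300
step 7 [7y] swap r/1=1610/64259: DF=(1 − 1610/64259·(0.980700+0.962300+0.958000+0.933900+0.898700+0.853300))/(1+1610/64259) = 839/1000 ≈ 0.839000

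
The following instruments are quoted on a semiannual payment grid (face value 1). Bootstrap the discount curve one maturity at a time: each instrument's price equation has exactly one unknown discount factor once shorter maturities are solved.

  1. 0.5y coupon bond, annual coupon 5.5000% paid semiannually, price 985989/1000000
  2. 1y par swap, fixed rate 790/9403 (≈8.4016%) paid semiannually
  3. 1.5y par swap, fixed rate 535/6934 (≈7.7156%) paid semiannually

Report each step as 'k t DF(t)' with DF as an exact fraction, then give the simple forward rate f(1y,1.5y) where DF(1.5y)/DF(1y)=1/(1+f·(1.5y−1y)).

step 1 [0.5y] bond c/2=11/400: DF=(985989/1000000 − 11/400·(0))/(1+11/400) = 2399/2500 ≈ 0.959600
step 2 [1y] swap r/2=395/9403: DF=(1 − 395/9403·(0.959600))/(1+395/9403) = 921/1000 ≈ 0.921000
step 3 [1.5y] swap r/2=535/13868: DF=(1 − 535/13868·(0.959600+0.921000))/(1+535/13868) = 893/1000 ≈ 0.893000

1 1/2 2399/2500
2 1 921/1000
3 3/2 893/1000
f(1y,1.5y) = ((921/1000)/(893/1000) − 1)/(1/2) = 56/893 ≈ 6.2710%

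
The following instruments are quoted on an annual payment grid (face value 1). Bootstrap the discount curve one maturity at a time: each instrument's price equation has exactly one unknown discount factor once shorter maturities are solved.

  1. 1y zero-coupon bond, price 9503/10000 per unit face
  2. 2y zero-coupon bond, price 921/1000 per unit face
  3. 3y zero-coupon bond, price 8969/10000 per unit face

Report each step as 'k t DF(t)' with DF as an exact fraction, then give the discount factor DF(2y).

1 1 9503/10000
2 2 921/1000
3 3 8969/10000
DF(2y) = 921/1000 ≈ 0.921000

step 1 [1y] zero: DF = P = 9503/10000 ≈ 0.950300
step 2 [2y] zero: DF = P = 921/1000 ≈ 0.921000
step 3 [3y] zero: DF = P = 8969/10000 ≈ 0.896900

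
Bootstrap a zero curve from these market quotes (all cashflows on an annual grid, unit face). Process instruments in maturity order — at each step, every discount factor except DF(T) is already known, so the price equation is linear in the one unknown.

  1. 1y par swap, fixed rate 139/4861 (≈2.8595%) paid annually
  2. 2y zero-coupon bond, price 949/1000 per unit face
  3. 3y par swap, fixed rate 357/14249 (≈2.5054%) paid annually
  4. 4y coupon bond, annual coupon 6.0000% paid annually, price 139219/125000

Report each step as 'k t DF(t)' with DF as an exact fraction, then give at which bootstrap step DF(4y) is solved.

step 1 [1y] swap r/1=139/4861: DF=(1 − 139/4861·(0))/(1+139/4861) = 4861/5000 ≈ 0.972200
step 2 [2y] zero: DF = P = 949/1000 ≈ 0.949000
step 3 [3y] swap r/1=357/14249: DF=(1 − 357/14249·(0.972200+0.949000))/(1+357/14249) = 4643/5000 ≈ 0.928600
step 4 [4y] bond c/1=3/50: DF=(139219/125000 − 3/50·(0.972200+0.949000+0.928600))/(1+3/50) = 4447/5000 ≈ 0.889400

1 1 4861/5000
2 2 949/1000
3 3 4643/5000
4 4 4447/5000
DF(4y) is solved at step 4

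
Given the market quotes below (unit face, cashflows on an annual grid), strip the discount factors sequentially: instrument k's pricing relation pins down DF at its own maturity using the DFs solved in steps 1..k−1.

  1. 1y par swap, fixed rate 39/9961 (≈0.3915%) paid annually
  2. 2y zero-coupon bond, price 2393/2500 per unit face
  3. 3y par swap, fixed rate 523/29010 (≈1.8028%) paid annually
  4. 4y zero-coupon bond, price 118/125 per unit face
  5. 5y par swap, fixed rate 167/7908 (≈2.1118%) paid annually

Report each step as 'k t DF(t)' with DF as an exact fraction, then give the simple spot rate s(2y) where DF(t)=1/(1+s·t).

1 1 9961/10000
2 2 2393/2500
3 3 9477/10000
4 4 118/125
5 5 4499/5000
s(2y) = (1/(2393/2500) − 1)/(2) = 107/4786 ≈ 2.2357%

step 1 [1y] swap r/1=39/9961: DF=(1 − 39/9961·(0))/(1+39/9961) = 9961/10000 ≈ 0.996100
step 2 [2y] zero: DF = P = 2393/2500 ≈ 0.957200
step 3 [3y] swap r/1=523/29010: DF=(1 − 523/29010·(0.996100+0.957200))/(1+523/29010) = 9477/10000 ≈ 0.947700
step 4 [4y] zero: DF = P = 118/125 ≈ 0.944000
step 5 [5y] swap r/1=167/7908: DF=(1 − 167/7908·(0.996100+0.957200+0.947700+0.944000))/(1+167/7908) = 4499/5000 ≈ 0.899800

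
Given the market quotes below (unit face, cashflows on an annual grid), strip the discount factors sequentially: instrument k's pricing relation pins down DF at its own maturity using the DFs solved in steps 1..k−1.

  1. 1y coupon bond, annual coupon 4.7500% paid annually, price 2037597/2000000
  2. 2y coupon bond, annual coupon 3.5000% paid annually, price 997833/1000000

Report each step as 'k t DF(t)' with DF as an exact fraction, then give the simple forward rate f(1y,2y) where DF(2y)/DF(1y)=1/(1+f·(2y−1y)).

1 1 4863/5000
2 2 582/625
f(1y,2y) = ((4863/5000)/(582/625) − 1)/(1) = 69/1552 ≈ 4.4459%

step 1 [1y] bond c/1=19/400: DF=(2037597/2000000 − 19/400·(0))/(1+19/400) = 4863/5000 ≈ 0.972600
step 2 [2y] bond c/1=7/200: DF=(997833/1000000 − 7/200·(0.972600))/(1+7/200) = 582/625 ≈ 0.931200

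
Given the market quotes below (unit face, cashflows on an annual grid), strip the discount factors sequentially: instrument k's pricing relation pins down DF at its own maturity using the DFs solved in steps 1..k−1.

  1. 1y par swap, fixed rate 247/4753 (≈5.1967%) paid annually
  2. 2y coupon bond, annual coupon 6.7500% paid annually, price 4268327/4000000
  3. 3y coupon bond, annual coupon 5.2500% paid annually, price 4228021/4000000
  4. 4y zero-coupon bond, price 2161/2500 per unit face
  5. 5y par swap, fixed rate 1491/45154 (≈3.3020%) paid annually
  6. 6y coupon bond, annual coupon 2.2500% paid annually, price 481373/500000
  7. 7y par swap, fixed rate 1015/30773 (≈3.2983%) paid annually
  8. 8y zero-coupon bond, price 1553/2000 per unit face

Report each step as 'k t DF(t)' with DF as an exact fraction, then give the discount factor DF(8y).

step 1 [1y] swap r/1=247/4753: DF=(1 − 247/4753·(0))/(1+247/4753) = 4753/5000 ≈ 0.950600
step 2 [2y] bond c/1=27/400: DF=(4268327/4000000 − 27/400·(0.950600))/(1+27/400) = 1879/2000 ≈ 0.939500
step 3 [3y] bond c/1=21/400: DF=(4228021/4000000 − 21/400·(0.950600+0.939500))/(1+21/400) = 91/100 ≈ 0.910000
step 4 [4y] zero: DF = P = 2161/2500 ≈ 0.864400
step 5 [5y] swap r/1=1491/45154: DF=(1 − 1491/45154·(0.950600+0.939500+0.910000+0.864400))/(1+1491/45154) = 8509/10000 ≈ 0.850900
step 6 [6y] bond c/1=9/400: DF=(481373/500000 − 9/400·(0.950600+0.939500+0.910000+0.864400+0.850900))/(1+9/400) = 4211/5000 ≈ 0.842200
step 7 [7y] swap r/1=1015/30773: DF=(1 − 1015/30773·(0.950600+0.939500+0.910000+0.864400+0.850900+0.842200))/(1+1015/30773) = 797/1000 ≈ 0.797000
step 8 [8y] zero: DF = P = 1553/2000 ≈ 0.776500

1 1 4753/5000
2 2 1879/2000
3 3 91/100
4 4 2161/2500
5 5 8509/10000
6 6 4211/5000
7 7 797/1000
8 8 1553/2000
DF(8y) = 1553/2000 ≈ 0.776500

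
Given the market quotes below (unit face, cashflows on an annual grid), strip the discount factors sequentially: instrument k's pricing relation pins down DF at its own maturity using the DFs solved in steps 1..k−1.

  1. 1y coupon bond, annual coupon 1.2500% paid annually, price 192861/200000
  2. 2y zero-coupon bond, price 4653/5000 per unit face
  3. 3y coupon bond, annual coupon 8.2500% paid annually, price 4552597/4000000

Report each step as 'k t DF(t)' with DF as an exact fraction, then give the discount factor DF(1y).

step 1 [1y] bond c/1=1/80: DF=(192861/200000 − 1/80·(0))/(1+1/80) = 2381/2500 ≈ 0.952400
step 2 [2y] zero: DF = P = 4653/5000 ≈ 0.930600
step 3 [3y] bond c/1=33/400: DF=(4552597/4000000 − 33/400·(0.952400+0.930600))/(1+33/400) = 9079/10000 ≈ 0.907900

1 1 2381/2500
2 2 4653/5000
3 3 9079/10000
DF(1y) = 2381/2500 ≈ 0.952400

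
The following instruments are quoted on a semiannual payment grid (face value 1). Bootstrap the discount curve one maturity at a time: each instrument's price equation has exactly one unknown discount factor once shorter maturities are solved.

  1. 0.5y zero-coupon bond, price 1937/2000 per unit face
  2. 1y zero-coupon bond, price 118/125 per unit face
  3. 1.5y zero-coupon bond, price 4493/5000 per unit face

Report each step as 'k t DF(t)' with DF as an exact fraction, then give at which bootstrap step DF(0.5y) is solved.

step 1 [0.5y] zero: DF = P = 1937/2000 ≈ 0.968500
step 2 [1y] zero: DF = P = 118/125 ≈ 0.944000
step 3 [1.5y] zero: DF = P = 4493/5000 ≈ 0.898600

1 1/2 1937/2000
2 1 118/125
3 3/2 4493/5000
DF(0.5y) is solved at step 1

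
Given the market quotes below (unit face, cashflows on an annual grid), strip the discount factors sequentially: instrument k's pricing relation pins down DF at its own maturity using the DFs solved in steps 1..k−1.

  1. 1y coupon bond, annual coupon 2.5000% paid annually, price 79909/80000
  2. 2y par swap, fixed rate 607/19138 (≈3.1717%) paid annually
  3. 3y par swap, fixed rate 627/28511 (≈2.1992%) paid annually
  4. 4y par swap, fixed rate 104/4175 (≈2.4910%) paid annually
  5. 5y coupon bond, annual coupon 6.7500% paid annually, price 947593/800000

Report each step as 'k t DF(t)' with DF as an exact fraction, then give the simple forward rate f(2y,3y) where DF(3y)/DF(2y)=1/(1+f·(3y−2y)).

step 1 [1y] bond c/1=1/40: DF=(79909/80000 − 1/40·(0))/(1+1/40) = 1949/2000 ≈ 0.974500
step 2 [2y] swap r/1=607/19138: DF=(1 − 607/19138·(0.974500))/(1+607/19138) = 9393/10000 ≈ 0.939300
step 3 [3y] swap r/1=627/28511: DF=(1 − 627/28511·(0.974500+0.939300))/(1+627/28511) = 9373/10000 ≈ 0.937300
step 4 [4y] swap r/1=104/4175: DF=(1 − 104/4175·(0.974500+0.939300+0.937300))/(1+104/4175) = 1133/1250 ≈ 0.906400
step 5 [5y] bond c/1=27/400: DF=(947593/800000 − 27/400·(0.974500+0.939300+0.937300+0.906400))/(1+27/400) = 109/125 ≈ 0.872000

1 1 1949/2000
2 2 9393/10000
3 3 9373/10000
4 4 1133/1250
5 5 109/125
f(2y,3y) = ((9393/10000)/(9373/10000) − 1)/(1) = 20/9373 ≈ 0.2134%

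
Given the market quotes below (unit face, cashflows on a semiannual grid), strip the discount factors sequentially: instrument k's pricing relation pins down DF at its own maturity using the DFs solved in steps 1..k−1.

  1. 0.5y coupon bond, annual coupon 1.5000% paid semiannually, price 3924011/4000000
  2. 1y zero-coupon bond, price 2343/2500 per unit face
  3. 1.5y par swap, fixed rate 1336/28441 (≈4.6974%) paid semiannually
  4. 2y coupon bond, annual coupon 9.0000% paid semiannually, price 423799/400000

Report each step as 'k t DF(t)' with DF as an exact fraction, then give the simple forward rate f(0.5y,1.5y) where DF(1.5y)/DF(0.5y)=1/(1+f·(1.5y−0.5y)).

1 1/2 9737/10000
2 1 2343/2500
3 3/2 2333/2500
4 2 4457/5000
f(0.5y,1.5y) = ((9737/10000)/(2333/2500) − 1)/(1) = 405/9332 ≈ 4.3399%

step 1 [0.5y] bond c/2=3/400: DF=(3924011/4000000 − 3/400·(0))/(1+3/400) = 9737/10000 ≈ 0.973700
step 2 [1y] zero: DF = P = 2343/2500 ≈ 0.937200
step 3 [1.5y] swap r/2=668/28441: DF=(1 − 668/28441·(0.973700+0.937200))/(1+668/28441) = 2333/2500 ≈ 0.933200
step 4 [2y] bond c/2=9/200: DF=(423799/400000 − 9/200·(0.973700+0.937200+0.933200))/(1+9/200) = 4457/5000 ≈ 0.891400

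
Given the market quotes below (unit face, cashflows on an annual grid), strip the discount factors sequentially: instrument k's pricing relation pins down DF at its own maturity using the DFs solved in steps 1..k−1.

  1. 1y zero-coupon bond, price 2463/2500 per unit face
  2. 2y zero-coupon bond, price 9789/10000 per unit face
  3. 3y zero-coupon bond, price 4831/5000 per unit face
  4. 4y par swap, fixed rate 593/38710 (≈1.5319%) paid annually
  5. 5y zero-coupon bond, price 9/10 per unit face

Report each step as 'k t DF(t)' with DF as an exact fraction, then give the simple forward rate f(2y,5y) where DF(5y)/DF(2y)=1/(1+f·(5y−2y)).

1 1 2463/2500
2 2 9789/10000
3 3 4831/5000
4 4 9407/10000
5 5 9/10
f(2y,5y) = ((9789/10000)/(9/10) − 1)/(3) = 263/9000 ≈ 2.9222%

step 1 [1y] zero: DF = P = 2463/2500 ≈ 0.985200
step 2 [2y] zero: DF = P = 9789/10000 ≈ 0.978900
step 3 [3y] zero: DF = P = 4831/5000 ≈ 0.966200
step 4 [4y] swap r/1=593/38710: DF=(1 − 593/38710·(0.985200+0.978900+0.966200))/(1+593/38710) = 9407/10000 ≈ 0.940700
step 5 [5y] zero: DF = P = 9/10 ≈ 0.900000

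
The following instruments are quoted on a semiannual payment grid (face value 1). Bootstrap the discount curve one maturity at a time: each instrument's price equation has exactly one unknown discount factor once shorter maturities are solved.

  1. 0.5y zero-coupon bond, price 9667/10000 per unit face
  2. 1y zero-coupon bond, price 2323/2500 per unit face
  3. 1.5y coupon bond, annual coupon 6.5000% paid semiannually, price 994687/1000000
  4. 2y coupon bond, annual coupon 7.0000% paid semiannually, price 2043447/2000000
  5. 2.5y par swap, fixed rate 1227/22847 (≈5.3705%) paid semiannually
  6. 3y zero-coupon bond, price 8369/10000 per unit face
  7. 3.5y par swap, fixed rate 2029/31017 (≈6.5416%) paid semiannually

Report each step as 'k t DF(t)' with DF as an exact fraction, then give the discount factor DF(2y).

step 1 [0.5y] zero: DF = P = 9667/10000 ≈ 0.966700
step 2 [1y] zero: DF = P = 2323/2500 ≈ 0.929200
step 3 [1.5y] bond c/2=13/400: DF=(994687/1000000 − 13/400·(0.966700+0.929200))/(1+13/400) = 9037/10000 ≈ 0.903700
step 4 [2y] bond c/2=7/200: DF=(2043447/2000000 − 7/200·(0.966700+0.929200+0.903700))/(1+7/200) = 357/400 ≈ 0.892500
step 5 [2.5y] swap r/2=1227/45694: DF=(1 − 1227/45694·(0.966700+0.929200+0.903700+0.892500))/(1+1227/45694) = 8773/10000 ≈ 0.877300
step 6 [3y] zero: DF = P = 8369/10000 ≈ 0.836900
step 7 [3.5y] swap r/2=2029/62034: DF=(1 − 2029/62034·(0.966700+0.929200+0.903700+0.892500+0.877300+0.836900))/(1+2029/62034) = 7971/10000 ≈ 0.797100

1 1/2 9667/10000
2 1 2323/2500
3 3/2 9037/10000
4 2 357/400
5 5/2 8773/10000
6 3 8369/10000
7 7/2 7971/10000
DF(2y) = 357/400 ≈ 0.892500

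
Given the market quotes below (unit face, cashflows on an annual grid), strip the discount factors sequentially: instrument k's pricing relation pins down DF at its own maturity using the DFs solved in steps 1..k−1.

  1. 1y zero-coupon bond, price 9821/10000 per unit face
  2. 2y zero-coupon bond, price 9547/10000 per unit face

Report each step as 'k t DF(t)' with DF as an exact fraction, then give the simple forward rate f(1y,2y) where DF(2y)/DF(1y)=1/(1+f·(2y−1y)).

1 1 9821/10000
2 2 9547/10000
f(1y,2y) = ((9821/10000)/(9547/10000) − 1)/(1) = 274/9547 ≈ 2.8700%

step 1 [1y] zero: DF = P = 9821/10000 ≈ 0.982100
step 2 [2y] zero: DF = P = 9547/10000 ≈ 0.954700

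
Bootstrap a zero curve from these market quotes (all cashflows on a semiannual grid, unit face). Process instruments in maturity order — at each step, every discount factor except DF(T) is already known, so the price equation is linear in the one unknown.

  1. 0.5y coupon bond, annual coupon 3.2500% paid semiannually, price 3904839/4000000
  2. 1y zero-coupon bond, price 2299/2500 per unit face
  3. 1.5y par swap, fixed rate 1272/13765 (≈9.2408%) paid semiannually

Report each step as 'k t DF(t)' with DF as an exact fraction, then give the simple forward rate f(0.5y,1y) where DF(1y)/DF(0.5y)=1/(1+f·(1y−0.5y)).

1 1/2 4803/5000
2 1 2299/2500
3 3/2 1091/1250
f(0.5y,1y) = ((4803/5000)/(2299/2500) − 1)/(1/2) = 205/2299 ≈ 8.9169%

step 1 [0.5y] bond c/2=13/800: DF=(3904839/4000000 − 13/800·(0))/(1+13/800) = 4803/5000 ≈ 0.960600
step 2 [1y] zero: DF = P = 2299/2500 ≈ 0.919600
step 3 [1.5y] swap r/2=636/13765: DF=(1 − 636/13765·(0.960600+0.919600))/(1+636/13765) = 1091/1250 ≈ 0.872800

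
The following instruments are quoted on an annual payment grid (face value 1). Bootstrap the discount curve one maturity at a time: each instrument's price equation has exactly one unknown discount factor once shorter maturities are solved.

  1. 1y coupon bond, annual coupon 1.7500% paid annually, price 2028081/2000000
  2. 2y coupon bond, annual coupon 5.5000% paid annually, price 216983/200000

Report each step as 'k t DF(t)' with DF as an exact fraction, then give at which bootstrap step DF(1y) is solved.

1 1 4983/5000
2 2 2441/2500
DF(1y) is solved at step 1

step 1 [1y] bond c/1=7/400: DF=(2028081/2000000 − 7/400·(0))/(1+7/400) = 4983/5000 ≈ 0.996600
step 2 [2y] bond c/1=11/200: DF=(216983/200000 − 11/200·(0.996600))/(1+11/200) = 2441/2500 ≈ 0.976400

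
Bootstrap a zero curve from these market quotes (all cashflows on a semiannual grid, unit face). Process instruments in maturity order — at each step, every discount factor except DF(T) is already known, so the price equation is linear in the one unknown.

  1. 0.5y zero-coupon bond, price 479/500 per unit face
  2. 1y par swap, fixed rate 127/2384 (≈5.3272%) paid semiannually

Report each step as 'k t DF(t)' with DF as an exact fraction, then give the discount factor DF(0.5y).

1 1/2 479/500
2 1 2373/2500
DF(0.5y) = 479/500 ≈ 0.958000

step 1 [0.5y] zero: DF = P = 479/500 ≈ 0.958000
step 2 [1y] swap r/2=127/4768: DF=(1 − 127/4768·(0.958000))/(1+127/4768) = 2373/2500 ≈ 0.949200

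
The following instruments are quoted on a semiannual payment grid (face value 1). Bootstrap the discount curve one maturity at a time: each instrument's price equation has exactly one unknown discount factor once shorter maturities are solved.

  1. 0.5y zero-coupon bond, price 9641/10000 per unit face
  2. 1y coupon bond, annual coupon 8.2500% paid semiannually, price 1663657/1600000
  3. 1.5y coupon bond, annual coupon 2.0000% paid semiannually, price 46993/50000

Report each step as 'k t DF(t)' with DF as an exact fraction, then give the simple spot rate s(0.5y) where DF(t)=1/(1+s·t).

step 1 [0.5y] zero: DF = P = 9641/10000 ≈ 0.964100
step 2 [1y] bond c/2=33/800: DF=(1663657/1600000 − 33/800·(0.964100))/(1+33/800) = 2401/2500 ≈ 0.960400
step 3 [1.5y] bond c/2=1/100: DF=(46993/50000 − 1/100·(0.964100+0.960400))/(1+1/100) = 1823/2000 ≈ 0.911500

1 1/2 9641/10000
2 1 2401/2500
3 3/2 1823/2000
s(0.5y) = (1/(9641/10000) − 1)/(1/2) = 718/9641 ≈ 7.4474%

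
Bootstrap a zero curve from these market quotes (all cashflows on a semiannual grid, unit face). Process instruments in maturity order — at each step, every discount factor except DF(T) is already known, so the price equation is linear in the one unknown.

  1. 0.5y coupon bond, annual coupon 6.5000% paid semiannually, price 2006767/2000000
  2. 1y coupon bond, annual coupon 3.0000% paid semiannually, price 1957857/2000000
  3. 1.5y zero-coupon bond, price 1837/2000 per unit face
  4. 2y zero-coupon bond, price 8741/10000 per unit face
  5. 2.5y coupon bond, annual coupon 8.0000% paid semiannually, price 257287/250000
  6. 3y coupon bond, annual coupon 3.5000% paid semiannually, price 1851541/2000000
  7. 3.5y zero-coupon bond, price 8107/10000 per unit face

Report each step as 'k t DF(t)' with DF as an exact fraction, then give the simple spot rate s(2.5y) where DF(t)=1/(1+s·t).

1 1/2 4859/5000
2 1 9501/10000
3 3/2 1837/2000
4 2 8741/10000
5 5/2 8467/10000
6 3 4157/5000
7 7/2 8107/10000
s(2.5y) = (1/(8467/10000) − 1)/(5/2) = 3066/42335 ≈ 7.2422%

step 1 [0.5y] bond c/2=13/400: DF=(2006767/2000000 − 13/400·(0))/(1+13/400) = 4859/5000 ≈ 0.971800
step 2 [1y] bond c/2=3/200: DF=(1957857/2000000 − 3/200·(0.971800))/(1+3/200) = 9501/10000 ≈ 0.950100
step 3 [1.5y] zero: DF = P = 1837/2000 ≈ 0.918500
step 4 [2y] zero: DF = P = 8741/10000 ≈ 0.874100
step 5 [2.5y] bond c/2=1/25: DF=(257287/250000 − 1/25·(0.971800+0.950100+0.918500+0.874100))/(1+1/25) = 8467/10000 ≈ 0.846700
step 6 [3y] bond c/2=7/400: DF=(1851541/2000000 − 7/400·(0.971800+0.950100+0.918500+0.874100+0.846700))/(1+7/400) = 4157/5000 ≈ 0.831400
step 7 [3.5y] zero: DF = P = 8107/10000 ≈ 0.810700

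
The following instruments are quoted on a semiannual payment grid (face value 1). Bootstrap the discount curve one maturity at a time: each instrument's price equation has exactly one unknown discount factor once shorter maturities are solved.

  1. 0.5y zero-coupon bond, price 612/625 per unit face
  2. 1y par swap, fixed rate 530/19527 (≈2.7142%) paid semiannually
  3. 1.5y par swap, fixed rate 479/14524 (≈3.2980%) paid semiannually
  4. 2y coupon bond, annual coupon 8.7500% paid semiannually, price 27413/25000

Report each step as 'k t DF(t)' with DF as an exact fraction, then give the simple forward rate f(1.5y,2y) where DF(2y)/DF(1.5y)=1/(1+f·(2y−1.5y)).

1 1/2 612/625
2 1 1947/2000
3 3/2 9521/10000
4 2 1161/1250
f(1.5y,2y) = ((9521/10000)/(1161/1250) − 1)/(1/2) = 233/4644 ≈ 5.0172%

step 1 [0.5y] zero: DF = P = 612/625 ≈ 0.979200
step 2 [1y] swap r/2=265/19527: DF=(1 − 265/19527·(0.979200))/(1+265/19527) = 1947/2000 ≈ 0.973500
step 3 [1.5y] swap r/2=479/29048: DF=(1 − 479/29048·(0.979200+0.973500))/(1+479/29048) = 9521/10000 ≈ 0.952100
step 4 [2y] bond c/2=7/160: DF=(27413/25000 − 7/160·(0.979200+0.973500+0.952100))/(1+7/160) = 1161/1250 ≈ 0.928800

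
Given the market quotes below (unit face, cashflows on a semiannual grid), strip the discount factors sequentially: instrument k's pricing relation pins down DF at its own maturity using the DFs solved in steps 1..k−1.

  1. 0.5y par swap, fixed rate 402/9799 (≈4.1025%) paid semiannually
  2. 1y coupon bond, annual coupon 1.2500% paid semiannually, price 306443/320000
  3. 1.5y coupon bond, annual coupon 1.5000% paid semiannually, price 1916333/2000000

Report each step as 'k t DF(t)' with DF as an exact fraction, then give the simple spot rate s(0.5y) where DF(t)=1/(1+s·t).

1 1/2 9799/10000
2 1 591/625
3 3/2 9367/10000
s(0.5y) = (1/(9799/10000) − 1)/(1/2) = 402/9799 ≈ 4.1025%

step 1 [0.5y] swap r/2=201/9799: DF=(1 − 201/9799·(0))/(1+201/9799) = 9799/10000 ≈ 0.979900
step 2 [1y] bond c/2=1/160: DF=(306443/320000 − 1/160·(0.979900))/(1+1/160) = 591/625 ≈ 0.945600
step 3 [1.5y] bond c/2=3/400: DF=(1916333/2000000 − 3/400·(0.979900+0.945600))/(1+3/400) = 9367/10000 ≈ 0.936700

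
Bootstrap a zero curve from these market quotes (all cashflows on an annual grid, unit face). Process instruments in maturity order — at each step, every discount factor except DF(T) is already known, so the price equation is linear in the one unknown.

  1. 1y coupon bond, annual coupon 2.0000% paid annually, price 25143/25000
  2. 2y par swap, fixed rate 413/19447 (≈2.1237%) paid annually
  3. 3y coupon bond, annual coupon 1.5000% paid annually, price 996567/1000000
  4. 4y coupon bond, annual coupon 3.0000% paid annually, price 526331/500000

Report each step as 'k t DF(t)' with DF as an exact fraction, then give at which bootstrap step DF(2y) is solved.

1 1 493/500
2 2 9587/10000
3 3 9531/10000
4 4 586/625
DF(2y) is solved at step 2

step 1 [1y] bond c/1=1/50: DF=(25143/25000 − 1/50·(0))/(1+1/50) = 493/500 ≈ 0.986000
step 2 [2y] swap r/1=413/19447: DF=(1 − 413/19447·(0.986000))/(1+413/19447) = 9587/10000 ≈ 0.958700
step 3 [3y] bond c/1=3/200: DF=(996567/1000000 − 3/200·(0.986000+0.958700))/(1+3/200) = 9531/10000 ≈ 0.953100
step 4 [4y] bond c/1=3/100: DF=(526331/500000 − 3/100·(0.986000+0.958700+0.953100))/(1+3/100) = 586/625 ≈ 0.937600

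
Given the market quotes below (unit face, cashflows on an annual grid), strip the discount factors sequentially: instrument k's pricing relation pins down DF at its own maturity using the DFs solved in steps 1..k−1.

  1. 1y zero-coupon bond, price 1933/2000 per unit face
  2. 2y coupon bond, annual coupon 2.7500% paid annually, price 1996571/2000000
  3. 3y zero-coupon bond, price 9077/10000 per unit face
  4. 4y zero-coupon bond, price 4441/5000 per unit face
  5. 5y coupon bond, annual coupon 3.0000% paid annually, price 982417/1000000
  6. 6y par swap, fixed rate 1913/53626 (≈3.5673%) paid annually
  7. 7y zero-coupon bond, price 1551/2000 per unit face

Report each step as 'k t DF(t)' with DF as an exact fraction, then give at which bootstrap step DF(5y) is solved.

step 1 [1y] zero: DF = P = 1933/2000 ≈ 0.966500
step 2 [2y] bond c/1=11/400: DF=(1996571/2000000 − 11/400·(0.966500))/(1+11/400) = 9457/10000 ≈ 0.945700
step 3 [3y] zero: DF = P = 9077/10000 ≈ 0.907700
step 4 [4y] zero: DF = P = 4441/5000 ≈ 0.888200
step 5 [5y] bond c/1=3/100: DF=(982417/1000000 − 3/100·(0.966500+0.945700+0.907700+0.888200))/(1+3/100) = 4229/5000 ≈ 0.845800
step 6 [6y] swap r/1=1913/53626: DF=(1 − 1913/53626·(0.966500+0.945700+0.907700+0.888200+0.845800))/(1+1913/53626) = 8087/10000 ≈ 0.808700
step 7 [7y] zero: DF = P = 1551/2000 ≈ 0.775500

1 1 1933/2000
2 2 9457/10000
3 3 9077/10000
4 4 4441/5000
5 5 4229/5000
6 6 8087/10000
7 7 1551/2000
DF(5y) is solved at step 5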